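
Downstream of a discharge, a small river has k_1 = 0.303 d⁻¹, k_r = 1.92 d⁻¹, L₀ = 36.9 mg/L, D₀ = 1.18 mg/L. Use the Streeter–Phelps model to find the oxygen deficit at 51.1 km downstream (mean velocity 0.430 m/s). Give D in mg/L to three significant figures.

D ≈ 4.15 mg/L

Travel time t = x/v = 51.1 km / (0.430 m/s) = 51100 m / 0.430 m/s = 118800 s = 1.375 d.
k_1 L₀/(k_r−k_1) = 0.303×36.9/(1.92−0.303) = 11.18/1.617 = 6.914 mg/L.
e^(−k_1 t) = e^(−0.303×1.375) = 0.6592; e^(−k_r t) = e^(−1.92×1.375) = 0.07130.
D = 6.914 × (0.6592 − 0.07130) + 1.18 × 0.07130 = 4.065 + 0.08414 = 4.149 mg/L.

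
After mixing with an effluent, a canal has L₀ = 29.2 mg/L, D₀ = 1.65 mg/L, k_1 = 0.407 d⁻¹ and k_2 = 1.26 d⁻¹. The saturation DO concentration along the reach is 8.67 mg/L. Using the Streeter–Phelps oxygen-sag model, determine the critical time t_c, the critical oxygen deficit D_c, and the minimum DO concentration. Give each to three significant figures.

With k_2/k_1 = 3.096 and 1 − D₀(k_2−k_1)/(k_1 L₀) = 0.8816,
t_c = ln(3.096 × 0.8816) / (1.26 − 0.407) = ln(2.729) / 0.8530 = 1.004/0.8530 = 1.177 d.
D_c = (k_1/k_2) L₀ e^(−k_1 t_c) = (0.407/1.26) × 29.2 × e^(−0.407×1.177) = 0.3230 × 29.2 × 0.6194 = 5.842 mg/L.
Minimum DO = C_s − D_c = 8.67 − 5.842 = 2.828 mg/L.

t_c ≈ 1.18 d; D_c ≈ 5.84 mg/L; min DO ≈ 2.83 mg/L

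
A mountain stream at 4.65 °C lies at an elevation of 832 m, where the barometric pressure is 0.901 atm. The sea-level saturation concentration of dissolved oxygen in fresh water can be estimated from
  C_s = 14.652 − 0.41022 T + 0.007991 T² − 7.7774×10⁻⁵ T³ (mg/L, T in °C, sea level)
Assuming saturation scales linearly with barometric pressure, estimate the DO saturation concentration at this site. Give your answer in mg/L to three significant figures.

At sea level: C_s = 14.652 − 0.41022×4.65 + 0.007991×4.65² − 7.7774×10⁻⁵×4.65³ = 12.91 mg/L.
Pressure correction: C_s' = 12.91 × 0.901 = 11.63 mg/L.

C_s ≈ 11.6 mg/L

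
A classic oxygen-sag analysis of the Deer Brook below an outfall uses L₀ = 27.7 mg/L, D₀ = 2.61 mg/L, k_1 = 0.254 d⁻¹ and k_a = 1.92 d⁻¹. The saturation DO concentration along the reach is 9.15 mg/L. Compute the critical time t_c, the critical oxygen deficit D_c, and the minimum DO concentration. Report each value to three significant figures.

At the critical point dD/dt = 0, so k_1 L₀ e^(−k_1 t) = k_a D. Substituting D(t) from the Streeter–Phelps equation and solving for t gives
t_c = ln[(k_a/k_1)(1 − D₀(k_a−k_1)/(k_1 L₀))] / (k_a−k_1).
Here k_a−k_1 = 1.666 d⁻¹ and 1 − D₀(k_a−k_1)/(k_1 L₀) = 1 − 2.61×1.666/(0.254×27.7) = 0.3820, so
t_c = ln(7.559 × 0.3820) / 1.666 = 1.060 / 1.666 = 0.6365 d.
L(t_c) = L₀ e^(−k_1 t_c) = 27.7 × 0.8507 = 23.57 mg/L, and at the critical point k_a D_c = k_1 L, so D_c = (0.254/1.92) × 23.57 = 3.117 mg/L.
Minimum DO = C_s − D_c = 9.15 − 3.117 = 6.033 mg/L.

t_c ≈ 0.636 d; D_c ≈ 3.12 mg/L; min DO ≈ 6.03 mg/L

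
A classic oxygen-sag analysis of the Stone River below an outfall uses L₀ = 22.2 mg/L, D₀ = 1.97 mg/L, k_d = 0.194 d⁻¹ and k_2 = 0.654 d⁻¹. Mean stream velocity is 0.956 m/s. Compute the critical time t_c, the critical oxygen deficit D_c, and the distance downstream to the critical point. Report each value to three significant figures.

With k_2/k_d = 3.371 and 1 − D₀(k_2−k_d)/(k_d L₀) = 0.7896,
t_c = ln(3.371 × 0.7896) / (0.654 − 0.194) = ln(2.662) / 0.4600 = 0.9790/0.4600 = 2.128 d.
D_c = (k_d/k_2) L₀ e^(−k_d t_c) = (0.194/0.654) × 22.2 × e^(−0.194×2.128) = 0.2966 × 22.2 × 0.6617 = 4.358 mg/L.
x_c = v t_c = 0.956 m/s × 2.128 d × 86400 s/d = 175800 m ≈ 176 km.

t_c ≈ 2.13 d; D_c ≈ 4.36 mg/L; x_c ≈ 176 km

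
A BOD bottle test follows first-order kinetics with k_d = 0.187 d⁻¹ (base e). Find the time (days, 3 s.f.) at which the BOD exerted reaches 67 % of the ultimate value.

t ≈ 5.93 d

y/L₀ = 1 − e^(−k_d t) = 0.67 ⇒ e^(−k_d t) = 0.330
t = −ln(0.330) / 0.187 = 1.109 / 0.187 = 5.929 d.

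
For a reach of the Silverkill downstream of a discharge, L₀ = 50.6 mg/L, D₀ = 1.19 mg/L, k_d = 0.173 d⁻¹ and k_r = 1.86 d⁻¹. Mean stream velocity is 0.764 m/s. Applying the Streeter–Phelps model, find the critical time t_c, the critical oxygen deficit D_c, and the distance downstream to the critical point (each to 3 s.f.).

With k_r/k_d = 10.75 and 1 − D₀(k_r−k_d)/(k_d L₀) = 0.7707,
t_c = ln(10.75 × 0.7707) / (1.86 − 0.173) = ln(8.286) / 1.687 = 2.115/1.687 = 1.253 d.
L(t_c) = L₀ e^(−k_d t_c) = 50.6 × 0.8051 = 40.74 mg/L, and at the critical point k_r D_c = k_d L, so D_c = (0.173/1.86) × 40.74 = 3.789 mg/L.
x_c = v t_c = 0.764 m/s × 1.253 d × 86400 s/d = 82740 m ≈ 82.7 km.

t_c ≈ 1.25 d; D_c ≈ 3.79 mg/L; x_c ≈ 82.7 km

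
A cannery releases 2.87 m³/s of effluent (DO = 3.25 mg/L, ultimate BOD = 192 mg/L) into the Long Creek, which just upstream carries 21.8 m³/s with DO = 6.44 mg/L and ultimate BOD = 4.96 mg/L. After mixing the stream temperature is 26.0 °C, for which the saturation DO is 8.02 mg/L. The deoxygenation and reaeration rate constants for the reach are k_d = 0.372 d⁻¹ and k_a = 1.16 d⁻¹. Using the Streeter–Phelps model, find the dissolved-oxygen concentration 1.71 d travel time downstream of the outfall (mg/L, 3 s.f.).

Mixed DO = (21.8×6.44 + 2.87×3.25)/(21.8+2.87) = 149.7/24.67 = 6.069 mg/L.
Mixed L₀ = (21.8×4.96 + 2.87×192)/(24.67) = 659.2/24.67 = 26.72 mg/L.
Initial deficit D₀ = C_s − DO₀ = 8.02 − 6.069 = 1.951 mg/L.
D(1.71) = [0.372×26.72/(1.16−0.372)](e^(−0.372×1.71) − e^(−1.16×1.71)) + 1.951 e^(−1.16×1.71)
= 12.61 × (0.5293 − 0.1376) + 1.951 × 0.1376 = 5.210 mg/L.
DO = 8.02 − 5.210 = 2.810 mg/L.

DO ≈ 2.81 mg/L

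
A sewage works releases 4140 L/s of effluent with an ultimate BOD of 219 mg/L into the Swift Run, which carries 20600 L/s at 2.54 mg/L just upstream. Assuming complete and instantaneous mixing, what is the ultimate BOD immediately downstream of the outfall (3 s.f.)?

38.8 mg/L

Flow-weighted mixing: C = (Q_r C_r + Q_w C_w)/(Q_r + Q_w)
= (20600×2.54 + 4140×219)/(20600 + 4140) = 959000/24740 = 38.76 mg/L.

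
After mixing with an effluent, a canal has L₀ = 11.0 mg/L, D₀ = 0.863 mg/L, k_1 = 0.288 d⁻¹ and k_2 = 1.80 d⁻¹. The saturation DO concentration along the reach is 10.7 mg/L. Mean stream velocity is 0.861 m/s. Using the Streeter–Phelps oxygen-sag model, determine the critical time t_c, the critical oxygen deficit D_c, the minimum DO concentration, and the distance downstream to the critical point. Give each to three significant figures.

t_c ≈ 0.861 d; D_c ≈ 1.37 mg/L; min DO ≈ 9.33 mg/L; x_c ≈ 64.0 km

t_c = [1/(k_2−k_1)] ln[(k_2/k_1)(1 − D₀(k_2−k_1)/(k_1 L₀))]
= [1/(1.80−0.288)] ln[(1.80/0.288)(1 − 0.863×1.512/(0.288×11.0))]
= (1/1.512) ln[6.250 × 0.5881] = 0.6614 × ln(3.676) = 0.6614 × 1.302 = 0.8609 d.
L(t_c) = L₀ e^(−k_1 t_c) = 11.0 × 0.7804 = 8.584 mg/L, and at the critical point k_2 D_c = k_1 L, so D_c = (0.288/1.80) × 8.584 = 1.373 mg/L.
Minimum DO = C_s − D_c = 10.7 − 1.373 = 9.327 mg/L.
x_c = v t_c = 0.861 m/s × 0.8609 d × 86400 s/d = 64050 m ≈ 64.0 km.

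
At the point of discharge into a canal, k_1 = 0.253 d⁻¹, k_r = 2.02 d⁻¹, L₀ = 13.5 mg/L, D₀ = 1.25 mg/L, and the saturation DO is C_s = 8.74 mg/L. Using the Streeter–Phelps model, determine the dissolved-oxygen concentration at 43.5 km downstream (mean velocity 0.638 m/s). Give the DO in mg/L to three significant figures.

DO ≈ 7.30 mg/L

Travel time t = x/v = 43.5 km / (0.638 m/s) = 43500 m / 0.638 m/s = 68180 s = 0.7891 d.
k_1 L₀/(k_r−k_1) = 0.253×13.5/(2.02−0.253) = 3.416/1.767 = 1.933 mg/L.
e^(−k_1 t) = e^(−0.253×0.7891) = 0.8190; e^(−k_r t) = e^(−2.02×0.7891) = 0.2031.
D = 1.933 × (0.8190 − 0.2031) + 1.25 × 0.2031 = 1.191 + 0.2539 = 1.444 mg/L.
DO = C_s − D = 8.74 − 1.444 = 7.296 mg/L.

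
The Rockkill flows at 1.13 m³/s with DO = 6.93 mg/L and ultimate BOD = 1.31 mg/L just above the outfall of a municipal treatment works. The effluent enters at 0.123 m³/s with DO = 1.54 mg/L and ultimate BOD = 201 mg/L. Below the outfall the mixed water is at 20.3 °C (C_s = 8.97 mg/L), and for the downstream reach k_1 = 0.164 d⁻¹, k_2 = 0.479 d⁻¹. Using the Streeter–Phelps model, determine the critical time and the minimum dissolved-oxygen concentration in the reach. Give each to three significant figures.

Mixed DO = (1.13×6.93 + 0.123×1.54)/(1.13+0.123) = 8.020/1.253 = 6.401 mg/L.
Mixed L₀ = (1.13×1.31 + 0.123×201)/(1.253) = 26.20/1.253 = 20.91 mg/L.
Initial deficit D₀ = C_s − DO₀ = 8.97 − 6.401 = 2.569 mg/L.
t_c = (1/0.3150) ln[(0.479/0.164)(1 − 2.569×0.3150/(0.164×20.91))] = 3.175 × ln(2.232) = 2.548 d.
D_c = (0.164/0.479) × 20.91 × e^(−0.164×2.548) = 0.3424 × 20.91 × 0.6584 = 4.714 mg/L.
Minimum DO = 8.97 − 4.714 = 4.256 mg/L.

t_c ≈ 2.55 d; minimum DO ≈ 4.26 mg/L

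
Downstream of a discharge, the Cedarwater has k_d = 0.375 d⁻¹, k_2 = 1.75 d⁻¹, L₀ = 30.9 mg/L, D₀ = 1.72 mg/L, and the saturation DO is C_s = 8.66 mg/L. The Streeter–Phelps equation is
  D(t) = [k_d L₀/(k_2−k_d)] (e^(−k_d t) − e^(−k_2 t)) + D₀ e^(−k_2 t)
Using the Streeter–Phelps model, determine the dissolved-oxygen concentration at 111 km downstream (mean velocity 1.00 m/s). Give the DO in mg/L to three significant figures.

DO ≈ 4.16 mg/L

Travel time t = x/v = 111 km / (1.00 m/s) = 111000 m / 1.00 m/s = 111000 s = 1.285 d.
k_d L₀/(k_2−k_d) = 0.375×30.9/(1.75−0.375) = 11.59/1.375 = 8.427 mg/L.
e^(−k_d t) = e^(−0.375×1.285) = 0.6177; e^(−k_2 t) = e^(−1.75×1.285) = 0.1056.
D = 8.427 × (0.6177 − 0.1056) + 1.72 × 0.1056 = 4.316 + 0.1816 = 4.497 mg/L.
DO = C_s − D = 8.66 − 4.497 = 4.163 mg/L.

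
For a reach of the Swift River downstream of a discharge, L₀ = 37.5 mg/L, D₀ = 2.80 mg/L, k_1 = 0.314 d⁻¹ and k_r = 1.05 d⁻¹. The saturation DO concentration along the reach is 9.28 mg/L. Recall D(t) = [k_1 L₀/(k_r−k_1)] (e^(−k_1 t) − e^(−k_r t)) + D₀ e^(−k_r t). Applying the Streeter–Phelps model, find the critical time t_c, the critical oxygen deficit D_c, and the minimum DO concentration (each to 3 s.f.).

With k_r/k_1 = 3.344 and 1 − D₀(k_r−k_1)/(k_1 L₀) = 0.8250,
t_c = ln(3.344 × 0.8250) / (1.05 − 0.314) = ln(2.759) / 0.7360 = 1.015/0.7360 = 1.379 d.
L(t_c) = L₀ e^(−k_1 t_c) = 37.5 × 0.6486 = 24.32 mg/L, and at the critical point k_r D_c = k_1 L, so D_c = (0.314/1.05) × 24.32 = 7.274 mg/L.
Minimum DO = C_s − D_c = 9.28 − 7.274 = 2.006 mg/L.

t_c ≈ 1.38 d; D_c ≈ 7.27 mg/L; min DO ≈ 2.01 mg/L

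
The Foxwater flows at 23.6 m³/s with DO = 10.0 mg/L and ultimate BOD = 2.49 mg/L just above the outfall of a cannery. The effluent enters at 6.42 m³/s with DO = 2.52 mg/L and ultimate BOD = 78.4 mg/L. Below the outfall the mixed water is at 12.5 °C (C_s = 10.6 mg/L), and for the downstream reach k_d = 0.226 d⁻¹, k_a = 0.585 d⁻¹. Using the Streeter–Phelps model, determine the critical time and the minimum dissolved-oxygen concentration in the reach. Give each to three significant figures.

t_c ≈ 2.07 d; minimum DO ≈ 6.07 mg/L

Mixed DO = (23.6×10.0 + 6.42×2.52)/(23.6+6.42) = 252.2/30.02 = 8.400 mg/L.
Mixed L₀ = (23.6×2.49 + 6.42×78.4)/(30.02) = 562.1/30.02 = 18.72 mg/L.
Initial deficit D₀ = C_s − DO₀ = 10.6 − 8.400 = 2.200 mg/L.
t_c = (1/0.3590) ln[(0.585/0.226)(1 − 2.200×0.3590/(0.226×18.72))] = 2.786 × ln(2.105) = 2.074 d.
D_c = (0.226/0.585) × 18.72 × e^(−0.226×2.074) = 0.3863 × 18.72 × 0.6258 = 4.527 mg/L.
Minimum DO = 10.6 − 4.527 = 6.073 mg/L.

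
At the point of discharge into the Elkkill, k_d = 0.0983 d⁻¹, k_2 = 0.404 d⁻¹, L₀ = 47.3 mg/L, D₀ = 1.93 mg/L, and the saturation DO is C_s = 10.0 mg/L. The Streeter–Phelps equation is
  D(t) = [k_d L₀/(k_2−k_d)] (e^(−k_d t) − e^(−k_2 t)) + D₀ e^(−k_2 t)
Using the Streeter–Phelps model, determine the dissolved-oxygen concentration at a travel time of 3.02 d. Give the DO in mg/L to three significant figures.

DO ≈ 2.62 mg/L

k_d L₀/(k_2−k_d) = 0.0983×47.3/(0.404−0.0983) = 4.650/0.3057 = 15.21 mg/L.
e^(−k_d t) = e^(−0.0983×3.020) = 0.7431; e^(−k_2 t) = e^(−0.404×3.020) = 0.2952.
D = 15.21 × (0.7431 − 0.2952) + 1.93 × 0.2952 = 6.813 + 0.5697 = 7.383 mg/L.
DO = C_s − D = 10.0 − 7.383 = 2.617 mg/L.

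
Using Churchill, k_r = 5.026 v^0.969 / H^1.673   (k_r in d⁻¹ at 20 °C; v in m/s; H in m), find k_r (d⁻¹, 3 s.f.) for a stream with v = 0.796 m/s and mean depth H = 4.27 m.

k_r ≈ 0.355 d⁻¹

k_r = 5.026 × 0.796^0.969 / 4.27^1.673 = 5.026 × 0.8016 / 11.34 = 0.3552 d⁻¹.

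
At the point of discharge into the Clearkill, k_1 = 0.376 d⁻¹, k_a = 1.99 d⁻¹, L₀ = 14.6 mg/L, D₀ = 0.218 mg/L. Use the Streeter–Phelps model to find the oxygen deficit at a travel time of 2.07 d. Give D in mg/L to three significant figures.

D ≈ 1.51 mg/L

k_1 L₀/(k_a−k_1) = 0.376×14.6/(1.99−0.376) = 5.490/1.614 = 3.401 mg/L.
e^(−k_1 t) = e^(−0.376×2.070) = 0.4592; e^(−k_a t) = e^(−1.99×2.070) = 0.01626.
D = 3.401 × (0.4592 − 0.01626) + 0.218 × 0.01626 = 1.506 + 0.003544 = 1.510 mg/L.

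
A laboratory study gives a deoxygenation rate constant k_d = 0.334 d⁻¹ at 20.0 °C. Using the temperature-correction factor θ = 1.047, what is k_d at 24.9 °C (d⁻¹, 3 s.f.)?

k_d(T₂) = k_d(T₁) · θ^(T₂−T₁) = 0.334 × 1.047^(24.9−20.0)
= 0.334 × 1.047^4.90 = 0.334 × 1.252 = 0.4183 d⁻¹.

k_d ≈ 0.418 d⁻¹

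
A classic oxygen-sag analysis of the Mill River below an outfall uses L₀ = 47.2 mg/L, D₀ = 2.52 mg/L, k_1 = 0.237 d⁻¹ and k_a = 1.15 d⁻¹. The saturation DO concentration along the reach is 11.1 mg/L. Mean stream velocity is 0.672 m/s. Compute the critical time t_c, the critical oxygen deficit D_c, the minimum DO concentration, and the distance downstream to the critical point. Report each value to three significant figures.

With k_a/k_1 = 4.852 and 1 − D₀(k_a−k_1)/(k_1 L₀) = 0.7943,
t_c = ln(4.852 × 0.7943) / (1.15 − 0.237) = ln(3.854) / 0.9130 = 1.349/0.9130 = 1.478 d.
L(t_c) = L₀ e^(−k_1 t_c) = 47.2 × 0.7045 = 33.25 mg/L, and at the critical point k_a D_c = k_1 L, so D_c = (0.237/1.15) × 33.25 = 6.853 mg/L.
Minimum DO = C_s − D_c = 11.1 − 6.853 = 4.247 mg/L.
x_c = v t_c = 0.672 m/s × 1.478 d × 86400 s/d = 85800 m ≈ 85.8 km.

t_c ≈ 1.48 d; D_c ≈ 6.85 mg/L; min DO ≈ 4.25 mg/L; x_c ≈ 85.8 km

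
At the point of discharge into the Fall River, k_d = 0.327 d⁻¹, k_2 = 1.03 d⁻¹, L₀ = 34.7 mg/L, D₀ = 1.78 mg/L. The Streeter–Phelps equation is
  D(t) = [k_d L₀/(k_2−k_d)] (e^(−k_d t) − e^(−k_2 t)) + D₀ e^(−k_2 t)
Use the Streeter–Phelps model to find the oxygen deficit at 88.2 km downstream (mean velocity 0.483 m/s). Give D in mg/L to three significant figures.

D ≈ 6.46 mg/L

Travel time t = x/v = 88.2 km / (0.483 m/s) = 88200 m / 0.483 m/s = 182600 s = 2.114 d.
k_d L₀/(k_2−k_d) = 0.327×34.7/(1.03−0.327) = 11.35/0.7030 = 16.14 mg/L.
e^(−k_d t) = e^(−0.327×2.114) = 0.5010; e^(−k_2 t) = e^(−1.03×2.114) = 0.1134.
D = 16.14 × (0.5010 − 0.1134) + 1.78 × 0.1134 = 6.257 + 0.2018 = 6.458 mg/L.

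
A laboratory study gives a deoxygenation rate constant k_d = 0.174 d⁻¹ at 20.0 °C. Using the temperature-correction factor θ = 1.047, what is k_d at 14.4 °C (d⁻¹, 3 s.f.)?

k_d(T₂) = k_d(T₁) · θ^(T₂−T₁) = 0.174 × 1.047^(14.4−20.0)
= 0.174 × 1.047^-5.60 = 0.174 × 0.7732 = 0.1345 d⁻¹.

k_d ≈ 0.135 d⁻¹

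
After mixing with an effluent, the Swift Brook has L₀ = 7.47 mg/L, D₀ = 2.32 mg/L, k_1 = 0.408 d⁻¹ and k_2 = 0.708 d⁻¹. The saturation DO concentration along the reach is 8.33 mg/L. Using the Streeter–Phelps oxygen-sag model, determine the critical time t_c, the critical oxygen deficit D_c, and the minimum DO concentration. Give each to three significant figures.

At the critical point dD/dt = 0, so k_1 L₀ e^(−k_1 t) = k_2 D. Substituting D(t) from the Streeter–Phelps equation and solving for t gives
t_c = ln[(k_2/k_1)(1 − D₀(k_2−k_1)/(k_1 L₀))] / (k_2−k_1).
Here k_2−k_1 = 0.3000 d⁻¹ and 1 − D₀(k_2−k_1)/(k_1 L₀) = 1 − 2.32×0.3000/(0.408×7.47) = 0.7716, so
t_c = ln(1.735 × 0.7716) / 0.3000 = 0.2919 / 0.3000 = 0.9731 d.
D_c = (k_1/k_2) L₀ e^(−k_1 t_c) = (0.408/0.708) × 7.47 × e^(−0.408×0.9731) = 0.5763 × 7.47 × 0.6723 = 2.894 mg/L.
Minimum DO = C_s − D_c = 8.33 − 2.894 = 5.436 mg/L.

t_c ≈ 0.973 d; D_c ≈ 2.89 mg/L; min DO ≈ 5.44 mg/L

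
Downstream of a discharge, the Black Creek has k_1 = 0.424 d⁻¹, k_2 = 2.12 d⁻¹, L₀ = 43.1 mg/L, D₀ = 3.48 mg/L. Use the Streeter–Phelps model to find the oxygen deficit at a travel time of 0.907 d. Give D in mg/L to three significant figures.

k_1 L₀/(k_2−k_1) = 0.424×43.1/(2.12−0.424) = 18.27/1.696 = 10.77 mg/L.
e^(−k_1 t) = e^(−0.424×0.9070) = 0.6807; e^(−k_2 t) = e^(−2.12×0.9070) = 0.1462.
D = 10.77 × (0.6807 − 0.1462) + 3.48 × 0.1462 = 5.760 + 0.5087 = 6.269 mg/L.

D ≈ 6.27 mg/L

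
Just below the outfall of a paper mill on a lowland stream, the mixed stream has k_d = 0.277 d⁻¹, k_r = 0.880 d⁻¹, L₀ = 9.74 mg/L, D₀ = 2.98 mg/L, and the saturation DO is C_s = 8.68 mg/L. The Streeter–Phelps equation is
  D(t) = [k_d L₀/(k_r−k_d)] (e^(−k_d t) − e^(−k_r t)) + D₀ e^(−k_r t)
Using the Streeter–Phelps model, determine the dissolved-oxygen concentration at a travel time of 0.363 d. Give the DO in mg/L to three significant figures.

k_d L₀/(k_r−k_d) = 0.277×9.74/(0.880−0.277) = 2.698/0.6030 = 4.474 mg/L.
e^(−k_d t) = e^(−0.277×0.3630) = 0.9043; e^(−k_r t) = e^(−0.880×0.3630) = 0.7266.
D = 4.474 × (0.9043 − 0.7266) + 2.98 × 0.7266 = 0.7954 + 2.165 = 2.961 mg/L.
DO = C_s − D = 8.68 − 2.961 = 5.719 mg/L.

DO ≈ 5.72 mg/L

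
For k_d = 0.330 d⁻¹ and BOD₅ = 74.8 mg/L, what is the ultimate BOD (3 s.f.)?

L₀ ≈ 92.6 mg/L

BOD₅ = L₀(1 − e^(−5k_d)) ⇒ L₀ = BOD₅ / (1 − e^(−5×0.330))
= 74.8 / (1 − 0.1920) = 74.8 / 0.8080 = 92.58 mg/L.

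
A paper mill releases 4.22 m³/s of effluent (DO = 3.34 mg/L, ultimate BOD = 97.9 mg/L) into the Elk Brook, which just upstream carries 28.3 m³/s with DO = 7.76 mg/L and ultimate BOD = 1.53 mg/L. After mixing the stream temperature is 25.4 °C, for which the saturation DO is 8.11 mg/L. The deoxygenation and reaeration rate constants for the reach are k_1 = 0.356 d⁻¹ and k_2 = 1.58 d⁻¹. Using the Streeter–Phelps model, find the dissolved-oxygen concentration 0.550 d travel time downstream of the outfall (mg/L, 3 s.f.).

DO ≈ 6.08 mg/L

Mixed DO = (28.3×7.76 + 4.22×3.34)/(28.3+4.22) = 233.7/32.52 = 7.186 mg/L.
Mixed L₀ = (28.3×1.53 + 4.22×97.9)/(32.52) = 456.4/32.52 = 14.04 mg/L.
Initial deficit D₀ = C_s − DO₀ = 8.11 − 7.186 = 0.9236 mg/L.
D(0.550) = [0.356×14.04/(1.58−0.356)](e^(−0.356×0.550) − e^(−1.58×0.550)) + 0.9236 e^(−1.58×0.550)
= 4.082 × (0.8222 − 0.4194) + 0.9236 × 0.4194 = 2.032 mg/L.
DO = 8.11 − 2.032 = 6.078 mg/L.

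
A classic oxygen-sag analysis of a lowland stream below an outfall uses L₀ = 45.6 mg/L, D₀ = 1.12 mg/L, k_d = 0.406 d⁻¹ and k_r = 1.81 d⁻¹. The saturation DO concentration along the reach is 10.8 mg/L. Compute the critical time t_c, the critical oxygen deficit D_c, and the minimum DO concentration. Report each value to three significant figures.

At the critical point dD/dt = 0, so k_d L₀ e^(−k_d t) = k_r D. Substituting D(t) from the Streeter–Phelps equation and solving for t gives
t_c = ln[(k_r/k_d)(1 − D₀(k_r−k_d)/(k_d L₀))] / (k_r−k_d).
Here k_r−k_d = 1.404 d⁻¹ and 1 − D₀(k_r−k_d)/(k_d L₀) = 1 − 1.12×1.404/(0.406×45.6) = 0.9151, so
t_c = ln(4.458 × 0.9151) / 1.404 = 1.406 / 1.404 = 1.001 d.
D_c = (k_d/k_r) L₀ e^(−k_d t_c) = (0.406/1.81) × 45.6 × e^(−0.406×1.001) = 0.2243 × 45.6 × 0.6659 = 6.811 mg/L.
Minimum DO = C_s − D_c = 10.8 − 6.811 = 3.989 mg/L.

t_c ≈ 1.00 d; D_c ≈ 6.81 mg/L; min DO ≈ 3.99 mg/L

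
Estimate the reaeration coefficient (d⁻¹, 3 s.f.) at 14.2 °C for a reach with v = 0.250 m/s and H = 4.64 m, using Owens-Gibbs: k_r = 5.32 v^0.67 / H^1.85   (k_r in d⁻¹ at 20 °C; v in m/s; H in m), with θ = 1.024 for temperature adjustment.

k_r(20) = 5.32 × 0.250^0.67 / 4.64^1.85 = 5.32 × 0.3950 / 17.10 = 0.1229 d⁻¹.
k_r(14.2) = 0.1229 × 1.024^(14.2−20) = 0.1229 × 0.8715 = 0.1071 d⁻¹.

k_r ≈ 0.107 d⁻¹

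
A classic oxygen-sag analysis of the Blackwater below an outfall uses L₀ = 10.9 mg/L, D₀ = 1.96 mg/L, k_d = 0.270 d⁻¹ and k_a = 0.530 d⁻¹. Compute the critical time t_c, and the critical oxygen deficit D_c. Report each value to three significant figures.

t_c ≈ 1.86 d; D_c ≈ 3.36 mg/L

t_c = [1/(k_a−k_d)] ln[(k_a/k_d)(1 − D₀(k_a−k_d)/(k_d L₀))]
= [1/(0.530−0.270)] ln[(0.530/0.270)(1 − 1.96×0.2600/(0.270×10.9))]
= (1/0.2600) ln[1.963 × 0.8268] = 3.846 × ln(1.623) = 3.846 × 0.4843 = 1.863 d.
L(t_c) = L₀ e^(−k_d t_c) = 10.9 × 0.6047 = 6.592 mg/L, and at the critical point k_a D_c = k_d L, so D_c = (0.270/0.530) × 6.592 = 3.358 mg/L.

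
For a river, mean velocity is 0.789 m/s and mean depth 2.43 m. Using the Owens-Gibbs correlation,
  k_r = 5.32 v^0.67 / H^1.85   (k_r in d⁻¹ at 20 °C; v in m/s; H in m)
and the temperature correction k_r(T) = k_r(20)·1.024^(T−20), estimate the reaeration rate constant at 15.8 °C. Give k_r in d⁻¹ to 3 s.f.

k_r(20) = 5.32 × 0.789^0.67 / 2.43^1.85 = 5.32 × 0.8532 / 5.169 = 0.8782 d⁻¹.
k_r(15.8) = 0.8782 × 1.024^(15.8−20) = 0.8782 × 0.9052 = 0.7949 d⁻¹.

k_r ≈ 0.795 d⁻¹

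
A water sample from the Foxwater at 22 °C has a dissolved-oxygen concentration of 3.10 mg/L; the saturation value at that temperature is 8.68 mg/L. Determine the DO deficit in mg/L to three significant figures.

D ≈ 5.58 mg/L

D = C_s − C = 8.68 − 3.10 = 5.58 mg/L.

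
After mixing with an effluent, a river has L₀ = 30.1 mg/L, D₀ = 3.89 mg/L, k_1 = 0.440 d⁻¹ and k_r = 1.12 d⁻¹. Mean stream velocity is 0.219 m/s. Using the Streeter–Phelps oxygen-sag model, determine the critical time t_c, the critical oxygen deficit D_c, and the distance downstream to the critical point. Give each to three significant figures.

t_c = [1/(k_r−k_1)] ln[(k_r/k_1)(1 − D₀(k_r−k_1)/(k_1 L₀))]
= [1/(1.12−0.440)] ln[(1.12/0.440)(1 − 3.89×0.6800/(0.440×30.1))]
= (1/0.6800) ln[2.545 × 0.8003] = 1.471 × ln(2.037) = 1.471 × 0.7115 = 1.046 d.
L(t_c) = L₀ e^(−k_1 t_c) = 30.1 × 0.6310 = 18.99 mg/L, and at the critical point k_r D_c = k_1 L, so D_c = (0.440/1.12) × 18.99 = 7.462 mg/L.
x_c = v t_c = 0.219 m/s × 1.046 d × 86400 s/d = 19800 m ≈ 19.8 km.

t_c ≈ 1.05 d; D_c ≈ 7.46 mg/L; x_c ≈ 19.8 km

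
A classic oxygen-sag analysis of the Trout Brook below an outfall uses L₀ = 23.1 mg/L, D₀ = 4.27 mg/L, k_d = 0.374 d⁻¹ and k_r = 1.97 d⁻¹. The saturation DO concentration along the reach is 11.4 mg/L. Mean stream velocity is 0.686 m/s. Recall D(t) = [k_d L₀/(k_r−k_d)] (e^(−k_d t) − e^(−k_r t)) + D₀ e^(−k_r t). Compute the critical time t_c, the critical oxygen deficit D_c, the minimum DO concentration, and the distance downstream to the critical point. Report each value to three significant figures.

t_c ≈ 0.0667 d; D_c ≈ 4.28 mg/L; min DO ≈ 7.12 mg/L; x_c ≈ 3.95 km

t_c = [1/(k_r−k_d)] ln[(k_r/k_d)(1 − D₀(k_r−k_d)/(k_d L₀))]
= [1/(1.97−0.374)] ln[(1.97/0.374)(1 − 4.27×1.596/(0.374×23.1))]
= (1/1.596) ln[5.267 × 0.2112] = 0.6266 × ln(1.112) = 0.6266 × 0.1065 = 0.06673 d.
L(t_c) = L₀ e^(−k_d t_c) = 23.1 × 0.9754 = 22.53 mg/L, and at the critical point k_r D_c = k_d L, so D_c = (0.374/1.97) × 22.53 = 4.277 mg/L.
Minimum DO = C_s − D_c = 11.4 − 4.277 = 7.123 mg/L.
x_c = v t_c = 0.686 m/s × 0.06673 d × 86400 s/d = 3955 m ≈ 3.95 km.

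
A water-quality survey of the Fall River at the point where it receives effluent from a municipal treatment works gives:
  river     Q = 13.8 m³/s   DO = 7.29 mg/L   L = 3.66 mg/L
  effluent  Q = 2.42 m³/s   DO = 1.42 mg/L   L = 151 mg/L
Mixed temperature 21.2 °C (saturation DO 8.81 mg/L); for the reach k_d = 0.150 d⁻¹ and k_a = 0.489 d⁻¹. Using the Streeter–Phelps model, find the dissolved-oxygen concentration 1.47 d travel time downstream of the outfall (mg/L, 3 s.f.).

DO ≈ 4.07 mg/L

Mixed DO = (13.8×7.29 + 2.42×1.42)/(13.8+2.42) = 104.0/16.22 = 6.414 mg/L.
Mixed L₀ = (13.8×3.66 + 2.42×151)/(16.22) = 415.9/16.22 = 25.64 mg/L.
Initial deficit D₀ = C_s − DO₀ = 8.81 − 6.414 = 2.396 mg/L.
D(1.47) = [0.150×25.64/(0.489−0.150)](e^(−0.150×1.47) − e^(−0.489×1.47)) + 2.396 e^(−0.489×1.47)
= 11.35 × (0.8021 − 0.4873) + 2.396 × 0.4873 = 4.739 mg/L.
DO = 8.81 − 4.739 = 4.071 mg/L.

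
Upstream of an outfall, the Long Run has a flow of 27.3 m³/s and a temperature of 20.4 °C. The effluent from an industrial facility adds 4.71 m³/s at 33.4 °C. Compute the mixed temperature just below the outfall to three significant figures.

22.3 °C

Flow-weighted mixing: C = (Q_r C_r + Q_w C_w)/(Q_r + Q_w)
= (27.3×20.4 + 4.71×33.4)/(27.3 + 4.71) = 714.2/32.01 = 22.31 °C.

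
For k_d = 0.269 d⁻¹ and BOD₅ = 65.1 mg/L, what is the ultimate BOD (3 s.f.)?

L₀ ≈ 88.0 mg/L

BOD₅ = L₀(1 − e^(−5k_d)) ⇒ L₀ = BOD₅ / (1 − e^(−5×0.269))
= 65.1 / (1 − 0.2605) = 65.1 / 0.7395 = 88.04 mg/L.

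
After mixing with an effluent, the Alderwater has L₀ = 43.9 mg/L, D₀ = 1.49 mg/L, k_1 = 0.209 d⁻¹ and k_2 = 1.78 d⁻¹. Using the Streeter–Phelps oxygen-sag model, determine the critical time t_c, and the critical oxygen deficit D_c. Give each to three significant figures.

At the critical point dD/dt = 0, so k_1 L₀ e^(−k_1 t) = k_2 D. Substituting D(t) from the Streeter–Phelps equation and solving for t gives
t_c = ln[(k_2/k_1)(1 − D₀(k_2−k_1)/(k_1 L₀))] / (k_2−k_1).
Here k_2−k_1 = 1.571 d⁻¹ and 1 − D₀(k_2−k_1)/(k_1 L₀) = 1 − 1.49×1.571/(0.209×43.9) = 0.7449, so
t_c = ln(8.517 × 0.7449) / 1.571 = 1.847 / 1.571 = 1.176 d.
D_c = (k_1/k_2) L₀ e^(−k_1 t_c) = (0.209/1.78) × 43.9 × e^(−0.209×1.176) = 0.1174 × 43.9 × 0.7821 = 4.031 mg/L.

t_c ≈ 1.18 d; D_c ≈ 4.03 mg/L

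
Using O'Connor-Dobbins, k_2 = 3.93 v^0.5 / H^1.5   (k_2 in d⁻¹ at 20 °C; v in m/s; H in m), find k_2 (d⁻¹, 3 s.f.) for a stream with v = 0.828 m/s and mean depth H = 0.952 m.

k_2 = 3.93 × 0.828^0.5 / 0.952^1.5 = 3.93 × 0.9099 / 0.9289 = 3.850 d⁻¹.

k_2 ≈ 3.85 d⁻¹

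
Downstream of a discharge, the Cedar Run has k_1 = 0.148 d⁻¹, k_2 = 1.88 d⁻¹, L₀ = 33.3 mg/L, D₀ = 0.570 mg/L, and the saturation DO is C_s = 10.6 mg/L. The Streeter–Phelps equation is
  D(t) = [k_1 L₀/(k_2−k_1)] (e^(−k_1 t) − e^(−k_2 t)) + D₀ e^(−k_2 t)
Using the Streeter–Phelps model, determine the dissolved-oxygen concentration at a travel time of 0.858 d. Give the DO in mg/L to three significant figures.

DO ≈ 8.55 mg/L

k_1 L₀/(k_2−k_1) = 0.148×33.3/(1.88−0.148) = 4.928/1.732 = 2.845 mg/L.
e^(−k_1 t) = e^(−0.148×0.8580) = 0.8807; e^(−k_2 t) = e^(−1.88×0.8580) = 0.1993.
D = 2.845 × (0.8807 − 0.1993) + 0.570 × 0.1993 = 1.939 + 0.1136 = 2.053 mg/L.
DO = C_s − D = 10.6 − 2.053 = 8.547 mg/L.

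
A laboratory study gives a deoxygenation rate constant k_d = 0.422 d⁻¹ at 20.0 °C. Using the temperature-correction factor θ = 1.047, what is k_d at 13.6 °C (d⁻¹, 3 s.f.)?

k_d(T₂) = k_d(T₁) · θ^(T₂−T₁) = 0.422 × 1.047^(13.6−20.0)
= 0.422 × 1.047^-6.40 = 0.422 × 0.7453 = 0.3145 d⁻¹.

k_d ≈ 0.315 d⁻¹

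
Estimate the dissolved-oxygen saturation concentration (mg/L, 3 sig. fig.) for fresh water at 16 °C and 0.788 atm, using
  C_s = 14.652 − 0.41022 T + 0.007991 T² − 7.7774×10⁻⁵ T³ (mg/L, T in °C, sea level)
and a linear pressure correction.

C_s ≈ 7.73 mg/L

At sea level: C_s = 14.652 − 0.41022×16 + 0.007991×16² − 7.7774×10⁻⁵×16³ = 9.816 mg/L.
Pressure correction: C_s' = 9.816 × 0.788 = 7.735 mg/L.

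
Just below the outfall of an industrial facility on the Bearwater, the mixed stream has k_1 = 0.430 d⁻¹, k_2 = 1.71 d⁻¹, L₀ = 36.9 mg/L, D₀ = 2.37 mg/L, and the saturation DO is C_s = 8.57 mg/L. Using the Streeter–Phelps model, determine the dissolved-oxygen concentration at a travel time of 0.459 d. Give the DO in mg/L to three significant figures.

k_1 L₀/(k_2−k_1) = 0.430×36.9/(1.71−0.430) = 15.87/1.280 = 12.40 mg/L.
e^(−k_1 t) = e^(−0.430×0.4590) = 0.8209; e^(−k_2 t) = e^(−1.71×0.4590) = 0.4562.
D = 12.40 × (0.8209 − 0.4562) + 2.37 × 0.4562 = 4.521 + 1.081 = 5.602 mg/L.
DO = C_s − D = 8.57 − 5.602 = 2.968 mg/L.

DO ≈ 2.97 mg/L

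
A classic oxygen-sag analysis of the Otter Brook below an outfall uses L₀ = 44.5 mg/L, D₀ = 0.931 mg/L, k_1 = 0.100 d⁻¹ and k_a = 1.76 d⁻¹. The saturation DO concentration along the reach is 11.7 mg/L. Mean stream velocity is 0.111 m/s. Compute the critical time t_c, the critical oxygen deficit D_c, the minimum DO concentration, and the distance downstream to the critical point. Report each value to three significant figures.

t_c ≈ 1.47 d; D_c ≈ 2.18 mg/L; min DO ≈ 9.52 mg/L; x_c ≈ 14.1 km

At the critical point dD/dt = 0, so k_1 L₀ e^(−k_1 t) = k_a D. Substituting D(t) from the Streeter–Phelps equation and solving for t gives
t_c = ln[(k_a/k_1)(1 − D₀(k_a−k_1)/(k_1 L₀))] / (k_a−k_1).
Here k_a−k_1 = 1.660 d⁻¹ and 1 − D₀(k_a−k_1)/(k_1 L₀) = 1 − 0.931×1.660/(0.100×44.5) = 0.6527, so
t_c = ln(17.60 × 0.6527) / 1.660 = 2.441 / 1.660 = 1.471 d.
L(t_c) = L₀ e^(−k_1 t_c) = 44.5 × 0.8632 = 38.41 mg/L, and at the critical point k_a D_c = k_1 L, so D_c = (0.100/1.76) × 38.41 = 2.183 mg/L.
Minimum DO = C_s − D_c = 11.7 − 2.183 = 9.517 mg/L.
x_c = v t_c = 0.111 m/s × 1.471 d × 86400 s/d = 14100 m ≈ 14.1 km.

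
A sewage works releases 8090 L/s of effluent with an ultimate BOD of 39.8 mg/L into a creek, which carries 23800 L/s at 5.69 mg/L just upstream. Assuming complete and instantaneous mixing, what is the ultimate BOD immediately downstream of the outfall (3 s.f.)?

14.3 mg/L

Flow-weighted mixing: C = (Q_r C_r + Q_w C_w)/(Q_r + Q_w)
= (23800×5.69 + 8090×39.8)/(23800 + 8090) = 457400/31890 = 14.34 mg/L.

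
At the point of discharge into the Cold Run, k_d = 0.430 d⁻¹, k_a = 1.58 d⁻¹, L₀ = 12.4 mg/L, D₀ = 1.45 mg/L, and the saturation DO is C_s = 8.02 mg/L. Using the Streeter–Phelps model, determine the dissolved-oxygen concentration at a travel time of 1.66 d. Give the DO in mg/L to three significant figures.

DO ≈ 5.98 mg/L

k_d L₀/(k_a−k_d) = 0.430×12.4/(1.58−0.430) = 5.332/1.150 = 4.637 mg/L.
e^(−k_d t) = e^(−0.430×1.660) = 0.4898; e^(−k_a t) = e^(−1.58×1.660) = 0.07260.
D = 4.637 × (0.4898 − 0.07260) + 1.45 × 0.07260 = 1.934 + 0.1053 = 2.040 mg/L.
DO = C_s − D = 8.02 − 2.040 = 5.980 mg/L.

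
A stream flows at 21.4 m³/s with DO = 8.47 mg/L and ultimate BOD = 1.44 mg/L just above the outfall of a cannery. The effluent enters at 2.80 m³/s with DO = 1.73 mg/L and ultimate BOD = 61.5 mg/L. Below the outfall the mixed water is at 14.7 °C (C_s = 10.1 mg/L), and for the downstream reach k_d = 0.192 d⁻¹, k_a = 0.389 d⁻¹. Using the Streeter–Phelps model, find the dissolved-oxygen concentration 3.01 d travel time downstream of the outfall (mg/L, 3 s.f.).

DO ≈ 7.30 mg/L

Mixed DO = (21.4×8.47 + 2.80×1.73)/(21.4+2.80) = 186.1/24.20 = 7.690 mg/L.
Mixed L₀ = (21.4×1.44 + 2.80×61.5)/(24.20) = 203.0/24.20 = 8.389 mg/L.
Initial deficit D₀ = C_s − DO₀ = 10.1 − 7.690 = 2.410 mg/L.
D(3.01) = [0.192×8.389/(0.389−0.192)](e^(−0.192×3.01) − e^(−0.389×3.01)) + 2.410 e^(−0.389×3.01)
= 8.176 × (0.5611 − 0.3101) + 2.410 × 0.3101 = 2.799 mg/L.
DO = 10.1 − 2.799 = 7.301 mg/L.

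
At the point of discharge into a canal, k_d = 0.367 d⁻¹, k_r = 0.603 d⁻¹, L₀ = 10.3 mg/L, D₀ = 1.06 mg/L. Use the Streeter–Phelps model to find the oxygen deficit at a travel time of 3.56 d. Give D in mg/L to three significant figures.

k_d L₀/(k_r−k_d) = 0.367×10.3/(0.603−0.367) = 3.780/0.2360 = 16.02 mg/L.
e^(−k_d t) = e^(−0.367×3.560) = 0.2708; e^(−k_r t) = e^(−0.603×3.560) = 0.1169.
D = 16.02 × (0.2708 − 0.1169) + 1.06 × 0.1169 = 2.465 + 0.1239 = 2.589 mg/L.

D ≈ 2.59 mg/L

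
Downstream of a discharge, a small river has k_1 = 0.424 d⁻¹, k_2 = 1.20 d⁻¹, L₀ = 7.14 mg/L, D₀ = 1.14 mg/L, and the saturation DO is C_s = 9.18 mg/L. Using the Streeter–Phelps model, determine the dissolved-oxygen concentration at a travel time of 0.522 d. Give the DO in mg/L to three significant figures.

k_1 L₀/(k_2−k_1) = 0.424×7.14/(1.20−0.424) = 3.027/0.7760 = 3.901 mg/L.
e^(−k_1 t) = e^(−0.424×0.5220) = 0.8015; e^(−k_2 t) = e^(−1.20×0.5220) = 0.5345.
D = 3.901 × (0.8015 − 0.5345) + 1.14 × 0.5345 = 1.041 + 0.6093 = 1.651 mg/L.
DO = C_s − D = 9.18 − 1.651 = 7.529 mg/L.

DO ≈ 7.53 mg/L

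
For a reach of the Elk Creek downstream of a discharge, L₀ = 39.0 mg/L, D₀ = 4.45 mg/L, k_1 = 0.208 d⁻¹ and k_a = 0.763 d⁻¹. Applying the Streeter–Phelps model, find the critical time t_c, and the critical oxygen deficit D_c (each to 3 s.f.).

With k_a/k_1 = 3.668 and 1 − D₀(k_a−k_1)/(k_1 L₀) = 0.6955,
t_c = ln(3.668 × 0.6955) / (0.763 − 0.208) = ln(2.551) / 0.5550 = 0.9367/0.5550 = 1.688 d.
L(t_c) = L₀ e^(−k_1 t_c) = 39.0 × 0.7040 = 27.45 mg/L, and at the critical point k_a D_c = k_1 L, so D_c = (0.208/0.763) × 27.45 = 7.484 mg/L.

t_c ≈ 1.69 d; D_c ≈ 7.48 mg/L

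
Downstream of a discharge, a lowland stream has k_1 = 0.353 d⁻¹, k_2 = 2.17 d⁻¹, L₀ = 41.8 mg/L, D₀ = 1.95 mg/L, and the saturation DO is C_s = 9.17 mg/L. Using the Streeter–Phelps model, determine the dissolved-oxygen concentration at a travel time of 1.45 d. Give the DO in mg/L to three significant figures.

DO ≈ 4.57 mg/L

k_1 L₀/(k_2−k_1) = 0.353×41.8/(2.17−0.353) = 14.76/1.817 = 8.121 mg/L.
e^(−k_1 t) = e^(−0.353×1.450) = 0.5994; e^(−k_2 t) = e^(−2.17×1.450) = 0.04300.
D = 8.121 × (0.5994 − 0.04300) + 1.95 × 0.04300 = 4.518 + 0.08385 = 4.602 mg/L.
DO = C_s − D = 9.17 − 4.602 = 4.568 mg/L.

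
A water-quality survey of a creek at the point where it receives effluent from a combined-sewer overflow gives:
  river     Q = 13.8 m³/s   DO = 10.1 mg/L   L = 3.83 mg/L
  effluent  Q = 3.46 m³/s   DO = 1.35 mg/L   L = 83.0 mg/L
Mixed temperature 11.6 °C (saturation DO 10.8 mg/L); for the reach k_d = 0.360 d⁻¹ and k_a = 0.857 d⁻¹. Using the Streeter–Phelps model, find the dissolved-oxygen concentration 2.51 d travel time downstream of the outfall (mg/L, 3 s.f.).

DO ≈ 6.39 mg/L

Mixed DO = (13.8×10.1 + 3.46×1.35)/(13.8+3.46) = 144.1/17.26 = 8.346 mg/L.
Mixed L₀ = (13.8×3.83 + 3.46×83.0)/(17.26) = 340.0/17.26 = 19.70 mg/L.
Initial deficit D₀ = C_s − DO₀ = 10.8 − 8.346 = 2.454 mg/L.
D(2.51) = [0.360×19.70/(0.857−0.360)](e^(−0.360×2.51) − e^(−0.857×2.51)) + 2.454 e^(−0.857×2.51)
= 14.27 × (0.4051 − 0.1164) + 2.454 × 0.1164 = 4.406 mg/L.
DO = 10.8 − 4.406 = 6.394 mg/L.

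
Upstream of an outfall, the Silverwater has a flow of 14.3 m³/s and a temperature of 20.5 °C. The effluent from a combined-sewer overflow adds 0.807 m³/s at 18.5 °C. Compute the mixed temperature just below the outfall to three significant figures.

Flow-weighted mixing: C = (Q_r C_r + Q_w C_w)/(Q_r + Q_w)
= (14.3×20.5 + 0.807×18.5)/(14.3 + 0.807) = 308.1/15.11 = 20.39 °C.

20.4 °C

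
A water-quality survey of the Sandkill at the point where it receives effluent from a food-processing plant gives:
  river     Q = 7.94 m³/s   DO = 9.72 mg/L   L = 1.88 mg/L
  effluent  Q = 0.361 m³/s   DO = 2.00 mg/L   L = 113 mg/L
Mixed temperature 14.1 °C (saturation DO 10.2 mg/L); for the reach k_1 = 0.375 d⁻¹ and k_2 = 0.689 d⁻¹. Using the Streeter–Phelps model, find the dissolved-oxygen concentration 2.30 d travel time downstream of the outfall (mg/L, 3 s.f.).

DO ≈ 8.29 mg/L

Mixed DO = (7.94×9.72 + 0.361×2.00)/(7.94+0.361) = 77.90/8.301 = 9.384 mg/L.
Mixed L₀ = (7.94×1.88 + 0.361×113)/(8.301) = 55.72/8.301 = 6.712 mg/L.
Initial deficit D₀ = C_s − DO₀ = 10.2 − 9.384 = 0.8157 mg/L.
D(2.30) = [0.375×6.712/(0.689−0.375)](e^(−0.375×2.30) − e^(−0.689×2.30)) + 0.8157 e^(−0.689×2.30)
= 8.016 × (0.4221 − 0.2050) + 0.8157 × 0.2050 = 1.908 mg/L.
DO = 10.2 − 1.908 = 8.292 mg/L.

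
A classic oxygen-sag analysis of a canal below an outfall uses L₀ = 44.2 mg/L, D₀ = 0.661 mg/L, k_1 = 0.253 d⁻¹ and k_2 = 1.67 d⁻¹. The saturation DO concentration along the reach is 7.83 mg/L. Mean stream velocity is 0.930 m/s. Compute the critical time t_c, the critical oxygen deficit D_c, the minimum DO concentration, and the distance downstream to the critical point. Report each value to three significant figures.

t_c ≈ 1.27 d; D_c ≈ 4.86 mg/L; min DO ≈ 2.97 mg/L; x_c ≈ 102 km

At the critical point dD/dt = 0, so k_1 L₀ e^(−k_1 t) = k_2 D. Substituting D(t) from the Streeter–Phelps equation and solving for t gives
t_c = ln[(k_2/k_1)(1 − D₀(k_2−k_1)/(k_1 L₀))] / (k_2−k_1).
Here k_2−k_1 = 1.417 d⁻¹ and 1 − D₀(k_2−k_1)/(k_1 L₀) = 1 − 0.661×1.417/(0.253×44.2) = 0.9162, so
t_c = ln(6.601 × 0.9162) / 1.417 = 1.800 / 1.417 = 1.270 d.
L(t_c) = L₀ e^(−k_1 t_c) = 44.2 × 0.7252 = 32.05 mg/L, and at the critical point k_2 D_c = k_1 L, so D_c = (0.253/1.67) × 32.05 = 4.856 mg/L.
Minimum DO = C_s − D_c = 7.83 − 4.856 = 2.974 mg/L.
x_c = v t_c = 0.930 m/s × 1.270 d × 86400 s/d = 102100 m ≈ 102 km.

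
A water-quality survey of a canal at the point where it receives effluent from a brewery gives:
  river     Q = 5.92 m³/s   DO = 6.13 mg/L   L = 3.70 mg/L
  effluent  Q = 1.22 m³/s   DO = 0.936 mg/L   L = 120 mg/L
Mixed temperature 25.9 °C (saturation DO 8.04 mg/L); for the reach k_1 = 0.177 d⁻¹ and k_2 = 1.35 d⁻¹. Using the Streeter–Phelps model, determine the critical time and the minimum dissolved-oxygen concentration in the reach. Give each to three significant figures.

Mixed DO = (5.92×6.13 + 1.22×0.936)/(5.92+1.22) = 37.43/7.140 = 5.243 mg/L.
Mixed L₀ = (5.92×3.70 + 1.22×120)/(7.140) = 168.3/7.140 = 23.57 mg/L.
Initial deficit D₀ = C_s − DO₀ = 8.04 − 5.243 = 2.797 mg/L.
t_c = (1/1.173) ln[(1.35/0.177)(1 − 2.797×1.173/(0.177×23.57))] = 0.8525 × ln(1.628) = 0.4157 d.
D_c = (0.177/1.35) × 23.57 × e^(−0.177×0.4157) = 0.1311 × 23.57 × 0.9291 = 2.871 mg/L.
Minimum DO = 8.04 − 2.871 = 5.169 mg/L.

t_c ≈ 0.416 d; minimum DO ≈ 5.17 mg/L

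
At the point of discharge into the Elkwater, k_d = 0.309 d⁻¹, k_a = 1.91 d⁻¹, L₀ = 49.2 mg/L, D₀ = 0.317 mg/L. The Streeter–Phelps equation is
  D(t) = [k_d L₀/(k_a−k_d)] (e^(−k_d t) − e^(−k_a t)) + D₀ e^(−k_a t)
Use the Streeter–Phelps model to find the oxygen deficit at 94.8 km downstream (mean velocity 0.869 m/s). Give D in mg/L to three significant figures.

D ≈ 5.61 mg/L

Travel time t = x/v = 94.8 km / (0.869 m/s) = 94800 m / 0.869 m/s = 109100 s = 1.263 d.
k_d L₀/(k_a−k_d) = 0.309×49.2/(1.91−0.309) = 15.20/1.601 = 9.496 mg/L.
e^(−k_d t) = e^(−0.309×1.263) = 0.6770; e^(−k_a t) = e^(−1.91×1.263) = 0.08967.
D = 9.496 × (0.6770 − 0.08967) + 0.317 × 0.08967 = 5.577 + 0.02843 = 5.605 mg/L.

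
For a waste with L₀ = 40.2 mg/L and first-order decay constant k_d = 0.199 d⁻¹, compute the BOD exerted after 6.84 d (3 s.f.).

y_t = L₀(1 − e^(−k_d t)) = 40.2 × (1 − e^(−0.199×6.84))
= 40.2 × (1 − 0.2564) = 40.2 × 0.7436 = 29.89 mg/L.

y ≈ 29.9 mg/L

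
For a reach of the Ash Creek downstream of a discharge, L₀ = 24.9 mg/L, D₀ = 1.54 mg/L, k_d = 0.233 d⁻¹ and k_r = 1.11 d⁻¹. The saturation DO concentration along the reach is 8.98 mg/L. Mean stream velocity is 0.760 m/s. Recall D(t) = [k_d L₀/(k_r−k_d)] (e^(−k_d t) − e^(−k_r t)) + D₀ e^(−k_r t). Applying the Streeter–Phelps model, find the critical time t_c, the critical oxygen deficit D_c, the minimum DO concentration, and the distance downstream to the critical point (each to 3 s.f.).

t_c = [1/(k_r−k_d)] ln[(k_r/k_d)(1 − D₀(k_r−k_d)/(k_d L₀))]
= [1/(1.11−0.233)] ln[(1.11/0.233)(1 − 1.54×0.8770/(0.233×24.9))]
= (1/0.8770) ln[4.764 × 0.7672] = 1.140 × ln(3.655) = 1.140 × 1.296 = 1.478 d.
L(t_c) = L₀ e^(−k_d t_c) = 24.9 × 0.7087 = 17.65 mg/L, and at the critical point k_r D_c = k_d L, so D_c = (0.233/1.11) × 17.65 = 3.704 mg/L.
Minimum DO = C_s − D_c = 8.98 − 3.704 = 5.276 mg/L.
x_c = v t_c = 0.760 m/s × 1.478 d × 86400 s/d = 97040 m ≈ 97.0 km.

t_c ≈ 1.48 d; D_c ≈ 3.70 mg/L; min DO ≈ 5.28 mg/L; x_c ≈ 97.0 km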